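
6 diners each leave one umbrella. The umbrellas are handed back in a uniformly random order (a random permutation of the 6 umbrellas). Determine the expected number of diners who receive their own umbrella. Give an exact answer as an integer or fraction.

Let Xᵢ = 1 if person i gets their own umbrella. For each i, P(Xᵢ=1) = 1/6.
By linearity of expectation, E[X₁+…+X_6] = 6·(1/6) = 1.

1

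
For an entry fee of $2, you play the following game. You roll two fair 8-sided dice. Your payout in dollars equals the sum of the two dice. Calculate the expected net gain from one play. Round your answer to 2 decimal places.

$7.00

Distribution of the sum of the two dice: 2 w.p. 1/64, 3 w.p. 1/32, 4 w.p. 3/64, 5 w.p. 1/16, 6 w.p. 5/64, 7 w.p. 3/32, …
E[payout] = (1/64)·2 + (1/32)·3 + (3/64)·4 + (1/16)·5 + (5/64)·6 + (3/32)·7 + (7/64)·8 + (1/8)·9 + (7/64)·10 + (3/32)·11 + (5/64)·12 + (1/16)·13 + (3/64)·14 + (1/32)·15 + (1/64)·16 = 9
Expected profit = 9 − 2 = 7 ≈ $7.00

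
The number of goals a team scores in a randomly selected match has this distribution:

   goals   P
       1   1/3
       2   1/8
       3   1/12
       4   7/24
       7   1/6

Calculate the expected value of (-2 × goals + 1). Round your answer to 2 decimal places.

-5.33

E[-2x+1] = (1/3)·(-1) + (1/8)·(-3) + (1/12)·(-5) + (7/24)·(-7) + (1/6)·(-13)
     = -16/3 ≈ -5.33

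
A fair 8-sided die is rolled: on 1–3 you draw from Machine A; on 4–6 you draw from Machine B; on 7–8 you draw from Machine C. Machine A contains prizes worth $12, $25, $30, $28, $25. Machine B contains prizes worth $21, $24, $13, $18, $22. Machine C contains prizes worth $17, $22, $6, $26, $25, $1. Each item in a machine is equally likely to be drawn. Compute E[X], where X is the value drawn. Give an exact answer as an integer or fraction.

2447/120 dollars

E[X | Machine A] = (12 + 25 + 30 + 28 + 25)/5 = 24
E[X | Machine B] = (21 + 24 + 13 + 18 + 22)/5 = 98/5
E[X | Machine C] = (17 + 22 + 6 + 26 + 25 + 1)/6 = 97/6
E[X] = (3/8)·24 + (3/8)·98/5 + (1/4)·97/6 = 2447/120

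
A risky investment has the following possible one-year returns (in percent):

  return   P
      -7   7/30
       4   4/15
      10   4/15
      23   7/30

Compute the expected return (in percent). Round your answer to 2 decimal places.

E[X] = (7/30)·(-7) + (4/15)·4 + (4/15)·10 + (7/30)·23
     = 112/15 ≈ 7.47

7.47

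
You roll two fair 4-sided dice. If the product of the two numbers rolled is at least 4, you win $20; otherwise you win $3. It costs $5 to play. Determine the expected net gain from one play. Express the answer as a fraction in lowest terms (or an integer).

155/16 dollars

E[payout] = (5/16)·3 + (11/16)·20 = 235/16
Expected profit = 235/16 − 5 = 155/16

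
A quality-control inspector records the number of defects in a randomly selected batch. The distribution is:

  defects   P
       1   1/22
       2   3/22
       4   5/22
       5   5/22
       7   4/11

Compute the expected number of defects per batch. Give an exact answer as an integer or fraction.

54/11

E[X] = (1/22)·1 + (3/22)·2 + (5/22)·4 + (5/22)·5 + (4/11)·7
     = 54/11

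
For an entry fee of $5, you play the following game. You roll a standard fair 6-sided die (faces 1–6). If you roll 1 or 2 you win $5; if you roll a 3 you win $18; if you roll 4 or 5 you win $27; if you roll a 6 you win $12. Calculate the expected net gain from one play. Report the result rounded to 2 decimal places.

$10.67

E[payout] = (1/3)·5 + (1/6)·12 + (1/6)·18 + (1/3)·27 = 47/3
Expected profit = 47/3 − 5 = 32/3 ≈ $10.67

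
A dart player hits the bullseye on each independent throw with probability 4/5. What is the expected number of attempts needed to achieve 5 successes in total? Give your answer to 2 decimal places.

By linearity (sum of 5 independent geometric waits), E[trials] = 5/p = 5/(4/5) = 25/4.
≈ 6.25

6.25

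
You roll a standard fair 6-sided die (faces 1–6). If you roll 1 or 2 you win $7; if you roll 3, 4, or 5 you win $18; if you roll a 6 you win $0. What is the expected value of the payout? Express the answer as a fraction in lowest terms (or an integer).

E[payout] = (1/6)·0 + (1/3)·7 + (1/2)·18 = 34/3

34/3 dollars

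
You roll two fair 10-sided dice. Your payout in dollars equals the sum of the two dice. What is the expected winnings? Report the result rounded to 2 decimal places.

$11.00

Distribution of the sum of the two dice: 2 w.p. 1/100, 3 w.p. 1/50, 4 w.p. 3/100, 5 w.p. 1/25, 6 w.p. 1/20, 7 w.p. 3/50, …
E[payout] = (1/100)·2 + (1/50)·3 + (3/100)·4 + (1/25)·5 + (1/20)·6 + (3/50)·7 + (7/100)·8 + (2/25)·9 + (9/100)·10 + (1/10)·11 + (9/100)·12 + (2/25)·13 + (7/100)·14 + (3/50)·15 + (1/20)·16 + (1/25)·17 + (3/100)·18 + (1/50)·19 + (1/100)·20 = 11
≈ $11.00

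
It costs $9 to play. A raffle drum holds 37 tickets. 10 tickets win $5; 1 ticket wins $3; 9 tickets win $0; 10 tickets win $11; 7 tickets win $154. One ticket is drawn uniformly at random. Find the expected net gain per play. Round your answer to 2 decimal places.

E[payout] = (10/37)·5 + (1/37)·3 + (9/37)·0 + (10/37)·11 + (7/37)·154 = 1241/37
Expected profit = 1241/37 − 9 = 908/37 ≈ $24.54

$24.54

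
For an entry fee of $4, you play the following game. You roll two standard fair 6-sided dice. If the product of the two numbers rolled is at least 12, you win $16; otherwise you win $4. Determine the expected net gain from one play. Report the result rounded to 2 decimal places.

E[payout] = (19/36)·4 + (17/36)·16 = 29/3
Expected profit = 29/3 − 4 = 17/3 ≈ $5.67

$5.67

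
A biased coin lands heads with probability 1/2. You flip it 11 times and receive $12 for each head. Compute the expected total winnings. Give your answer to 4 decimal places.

E[#heads] = 11·1/2 = 11/2 (linearity over flips).
E[winnings] = 12·11/2 = 66.
≈ 66.0000

$66.0000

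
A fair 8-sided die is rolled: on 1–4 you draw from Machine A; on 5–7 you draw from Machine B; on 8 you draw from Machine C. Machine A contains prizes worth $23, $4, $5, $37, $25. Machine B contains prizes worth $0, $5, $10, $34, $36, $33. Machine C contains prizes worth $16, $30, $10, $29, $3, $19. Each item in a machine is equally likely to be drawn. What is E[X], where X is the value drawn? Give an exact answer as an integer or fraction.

E[X | Machine A] = (23 + 4 + 5 + 37 + 25)/5 = 94/5
E[X | Machine B] = (0 + 5 + 10 + 34 + 36 + 33)/6 = 59/3
E[X | Machine C] = (16 + 30 + 10 + 29 + 3 + 19)/6 = 107/6
E[X] = (1/2)·94/5 + (3/8)·59/3 + (1/8)·107/6 = 4561/240

4561/240 dollars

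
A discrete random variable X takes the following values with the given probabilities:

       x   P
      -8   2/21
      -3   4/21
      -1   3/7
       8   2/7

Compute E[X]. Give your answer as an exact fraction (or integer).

11/21

E[X] = (2/21)·(-8) + (4/21)·(-3) + (3/7)·(-1) + (2/7)·8
     = 11/21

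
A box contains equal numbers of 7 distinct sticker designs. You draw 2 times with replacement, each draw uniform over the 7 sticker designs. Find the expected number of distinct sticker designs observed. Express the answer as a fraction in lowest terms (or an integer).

13/7

Let Xⱼ=1 if type j appears at least once. P(Xⱼ=1) = 1 − ((7−1)/7)^2 = 13/49.
E[#distinct] = 7·13/49 = 13/7.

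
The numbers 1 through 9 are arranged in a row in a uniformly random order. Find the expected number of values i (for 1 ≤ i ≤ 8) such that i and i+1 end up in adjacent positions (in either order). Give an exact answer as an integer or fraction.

16/9

For each i ∈ {1,…,8}, let Xᵢ = 1 if i and i+1 are adjacent. P(Xᵢ=1) = 2·(9−1)!/9! = 2/9.
By linearity, E[ΣXᵢ] = (8)·(2/9) = 16/9.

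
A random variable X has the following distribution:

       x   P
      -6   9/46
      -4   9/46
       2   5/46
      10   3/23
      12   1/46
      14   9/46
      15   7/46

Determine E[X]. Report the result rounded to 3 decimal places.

4.848

E[X] = (9/46)·(-6) + (9/46)·(-4) + (5/46)·2 + (3/23)·10 + (1/46)·12 + (9/46)·14 + (7/46)·15
     = 223/46 ≈ 4.848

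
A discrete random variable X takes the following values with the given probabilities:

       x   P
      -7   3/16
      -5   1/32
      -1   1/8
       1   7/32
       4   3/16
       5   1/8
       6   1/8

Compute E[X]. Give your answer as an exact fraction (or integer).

3/4

E[X] = (3/16)·(-7) + (1/32)·(-5) + (1/8)·(-1) + (7/32)·1 + (3/16)·4 + (1/8)·5 + (1/8)·6
     = 3/4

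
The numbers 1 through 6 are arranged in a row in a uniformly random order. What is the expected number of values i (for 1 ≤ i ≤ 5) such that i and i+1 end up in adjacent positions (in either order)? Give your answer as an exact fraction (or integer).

5/3

For each i ∈ {1,…,5}, let Xᵢ = 1 if i and i+1 are adjacent. P(Xᵢ=1) = 2·(6−1)!/6! = 2/6.
By linearity, E[ΣXᵢ] = (5)·(2/6) = 5/3.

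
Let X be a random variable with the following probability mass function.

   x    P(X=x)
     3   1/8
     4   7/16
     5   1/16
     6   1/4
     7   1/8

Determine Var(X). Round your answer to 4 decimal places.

1.6523

E[X] = (1/8)·3 + (7/16)·4 + (1/16)·5 + (1/4)·6 + (1/8)·7 = 77/16
E[X²] = (1/8)·9 + (7/16)·16 + (1/16)·25 + (1/4)·36 + (1/8)·49 = 397/16
Var(X) = 397/16 − (77/16)² = 423/256 ≈ 1.6523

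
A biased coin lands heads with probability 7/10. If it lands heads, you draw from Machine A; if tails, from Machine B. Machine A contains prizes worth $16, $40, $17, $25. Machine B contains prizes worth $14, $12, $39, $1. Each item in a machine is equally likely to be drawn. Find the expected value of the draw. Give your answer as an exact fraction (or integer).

221/10 dollars

E[X | Machine A] = (16 + 40 + 17 + 25)/4 = 49/2
E[X | Machine B] = (14 + 12 + 39 + 1)/4 = 33/2
E[X] = (7/10)·49/2 + (3/10)·33/2 = 221/10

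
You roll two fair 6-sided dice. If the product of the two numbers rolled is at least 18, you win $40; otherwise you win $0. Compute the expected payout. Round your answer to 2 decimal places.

$11.11

E[payout] = (13/18)·0 + (5/18)·40 = 100/9
≈ $11.11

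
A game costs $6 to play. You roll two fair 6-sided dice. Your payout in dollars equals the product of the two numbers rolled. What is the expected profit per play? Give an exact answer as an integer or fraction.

Distribution of the product of the two numbers rolled: 1 w.p. 1/36, 2 w.p. 1/18, 3 w.p. 1/18, 4 w.p. 1/12, 5 w.p. 1/18, 6 w.p. 1/9, …
E[payout] = (1/36)·1 + (1/18)·2 + (1/18)·3 + (1/12)·4 + (1/18)·5 + (1/9)·6 + (1/18)·8 + (1/36)·9 + (1/18)·10 + (1/9)·12 + (1/18)·15 + (1/36)·16 + (1/18)·18 + (1/18)·20 + (1/18)·24 + (1/36)·25 + (1/18)·30 + (1/36)·36 = 49/4
Expected profit = 49/4 − 6 = 25/4

25/4 dollars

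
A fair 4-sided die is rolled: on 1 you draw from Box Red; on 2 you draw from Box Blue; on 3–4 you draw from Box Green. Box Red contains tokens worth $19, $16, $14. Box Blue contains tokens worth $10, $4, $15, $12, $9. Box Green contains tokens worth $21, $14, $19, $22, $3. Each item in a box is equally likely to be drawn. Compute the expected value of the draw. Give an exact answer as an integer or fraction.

E[X | Box Red] = (19 + 16 + 14)/3 = 49/3
E[X | Box Blue] = (10 + 4 + 15 + 12 + 9)/5 = 10
E[X | Box Green] = (21 + 14 + 19 + 22 + 3)/5 = 79/5
E[X] = (1/4)·49/3 + (1/4)·10 + (1/2)·79/5 = 869/60

869/60 dollars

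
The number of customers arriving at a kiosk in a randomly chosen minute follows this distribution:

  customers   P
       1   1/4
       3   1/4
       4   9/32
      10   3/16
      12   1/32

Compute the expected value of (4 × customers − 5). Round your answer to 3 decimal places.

12.500

E[4x-5] = (1/4)·(-1) + (1/4)·7 + (9/32)·11 + (3/16)·35 + (1/32)·43
     = 25/2 ≈ 12.500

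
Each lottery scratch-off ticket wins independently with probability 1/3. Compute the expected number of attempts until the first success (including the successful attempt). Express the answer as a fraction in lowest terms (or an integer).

3

For a geometric distribution, E[trials] = 1/p = 1/(1/3) = 3.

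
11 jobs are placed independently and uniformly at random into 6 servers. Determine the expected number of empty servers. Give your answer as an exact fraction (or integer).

Let Xⱼ=1 if server j is empty. P(Xⱼ=1) = ((6-1)/6)^11 = 48828125/362797056.
By linearity, E[#empty] = 6·48828125/362797056 = 48828125/60466176.

48828125/60466176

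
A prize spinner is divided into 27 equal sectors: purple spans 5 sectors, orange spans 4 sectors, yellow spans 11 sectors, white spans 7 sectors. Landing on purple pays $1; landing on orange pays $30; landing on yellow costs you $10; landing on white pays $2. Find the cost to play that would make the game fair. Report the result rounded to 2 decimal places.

E[payout] = (5/27)·1 + (4/27)·30 + (11/27)·(-10) + (7/27)·2 = 29/27
Fair fee = E[payout] = 29/27 ≈ $1.07

$1.07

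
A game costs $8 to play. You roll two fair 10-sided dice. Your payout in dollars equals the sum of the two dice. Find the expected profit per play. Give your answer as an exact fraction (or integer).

Distribution of the sum of the two dice: 2 w.p. 1/100, 3 w.p. 1/50, 4 w.p. 3/100, 5 w.p. 1/25, 6 w.p. 1/20, 7 w.p. 3/50, …
E[payout] = (1/100)·2 + (1/50)·3 + (3/100)·4 + (1/25)·5 + (1/20)·6 + (3/50)·7 + (7/100)·8 + (2/25)·9 + (9/100)·10 + (1/10)·11 + (9/100)·12 + (2/25)·13 + (7/100)·14 + (3/50)·15 + (1/20)·16 + (1/25)·17 + (3/100)·18 + (1/50)·19 + (1/100)·20 = 11
Expected profit = 11 − 8 = 3

$3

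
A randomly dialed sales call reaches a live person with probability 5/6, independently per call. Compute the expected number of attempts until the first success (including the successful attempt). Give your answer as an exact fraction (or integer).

For a geometric distribution, E[trials] = 1/p = 1/(5/6) = 6/5.

6/5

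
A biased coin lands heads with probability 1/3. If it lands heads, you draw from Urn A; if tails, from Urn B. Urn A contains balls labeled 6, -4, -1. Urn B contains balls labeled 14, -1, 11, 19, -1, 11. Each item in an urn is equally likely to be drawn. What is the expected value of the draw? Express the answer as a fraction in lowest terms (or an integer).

6

E[X | Urn A] = (6 − 4 − 1)/3 = 1/3
E[X | Urn B] = (14 − 1 + 11 + 19 − 1 + 11)/6 = 53/6
E[X] = (1/3)·1/3 + (2/3)·53/6 = 6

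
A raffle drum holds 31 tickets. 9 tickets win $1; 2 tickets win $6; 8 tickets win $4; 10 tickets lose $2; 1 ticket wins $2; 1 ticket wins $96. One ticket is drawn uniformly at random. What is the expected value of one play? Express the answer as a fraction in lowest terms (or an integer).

131/31 dollars

E[payout] = (9/31)·1 + (2/31)·6 + (8/31)·4 + (10/31)·(-2) + (1/31)·2 + (1/31)·96 = 131/31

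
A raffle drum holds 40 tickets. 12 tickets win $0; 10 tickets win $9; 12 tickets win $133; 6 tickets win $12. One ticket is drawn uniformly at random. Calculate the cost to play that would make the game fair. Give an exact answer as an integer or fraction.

E[payout] = (12/40)·0 + (10/40)·9 + (12/40)·133 + (6/40)·12 = 879/20
Fair fee = E[payout] = 879/20

879/20 dollars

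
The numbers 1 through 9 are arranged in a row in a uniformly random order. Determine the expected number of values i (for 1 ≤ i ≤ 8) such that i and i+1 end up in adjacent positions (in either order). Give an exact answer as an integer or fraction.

16/9

For each i ∈ {1,…,8}, let Xᵢ = 1 if i and i+1 are adjacent. P(Xᵢ=1) = 2·(9−1)!/9! = 2/9.
By linearity, E[ΣXᵢ] = (8)·(2/9) = 16/9.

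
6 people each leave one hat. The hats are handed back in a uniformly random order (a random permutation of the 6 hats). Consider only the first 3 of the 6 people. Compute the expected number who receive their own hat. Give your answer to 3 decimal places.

Let Xᵢ = 1 if person i gets their own hat. For each i, P(Xᵢ=1) = 1/6.
By linearity of expectation, E[X₁+…+X_3] = 3·(1/6) = 1/2.
≈ 0.500

0.500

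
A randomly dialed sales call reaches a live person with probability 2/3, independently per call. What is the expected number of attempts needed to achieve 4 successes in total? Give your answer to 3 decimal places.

By linearity (sum of 4 independent geometric waits), E[trials] = 4/p = 4/(2/3) = 6.
≈ 6.000

6.000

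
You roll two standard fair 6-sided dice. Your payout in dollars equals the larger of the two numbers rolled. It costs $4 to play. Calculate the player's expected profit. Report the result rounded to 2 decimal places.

Distribution of the larger of the two numbers rolled: 1 w.p. 1/36, 2 w.p. 1/12, 3 w.p. 5/36, 4 w.p. 7/36, 5 w.p. 1/4, 6 w.p. 11/36
E[payout] = (1/36)·1 + (1/12)·2 + (5/36)·3 + (7/36)·4 + (1/4)·5 + (11/36)·6 = 161/36
Expected profit = 161/36 − 4 = 17/36 ≈ $0.47

$0.47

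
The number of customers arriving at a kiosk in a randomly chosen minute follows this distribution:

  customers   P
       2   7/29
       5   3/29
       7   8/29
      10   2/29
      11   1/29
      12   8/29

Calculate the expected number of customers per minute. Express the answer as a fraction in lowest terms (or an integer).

212/29

E[X] = (7/29)·2 + (3/29)·5 + (8/29)·7 + (2/29)·10 + (1/29)·11 + (8/29)·12
     = 212/29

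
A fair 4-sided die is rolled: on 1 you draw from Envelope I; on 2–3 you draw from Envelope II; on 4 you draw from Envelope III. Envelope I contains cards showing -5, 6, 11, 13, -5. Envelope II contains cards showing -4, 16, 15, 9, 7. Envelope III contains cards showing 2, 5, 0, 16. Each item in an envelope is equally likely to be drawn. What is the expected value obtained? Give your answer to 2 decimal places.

E[X | Envelope I] = (-5 + 6 + 11 + 13 − 5)/5 = 4
E[X | Envelope II] = (-4 + 16 + 15 + 9 + 7)/5 = 43/5
E[X | Envelope III] = (2 + 5 + 0 + 16)/4 = 23/4
E[X] = (1/4)·4 + (1/2)·43/5 + (1/4)·23/4 = 539/80 ≈ 6.74

6.74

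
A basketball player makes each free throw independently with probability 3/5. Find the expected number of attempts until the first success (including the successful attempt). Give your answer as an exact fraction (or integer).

5/3

For a geometric distribution, E[trials] = 1/p = 1/(3/5) = 5/3.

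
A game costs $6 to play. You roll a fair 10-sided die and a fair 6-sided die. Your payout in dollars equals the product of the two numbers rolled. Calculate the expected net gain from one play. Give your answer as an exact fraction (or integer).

Distribution of the product of the two numbers rolled: 1 w.p. 1/60, 2 w.p. 1/30, 3 w.p. 1/30, 4 w.p. 1/20, 5 w.p. 1/30, 6 w.p. 1/15, …
E[payout] = (1/60)·1 + (1/30)·2 + (1/30)·3 + (1/20)·4 + (1/30)·5 + (1/15)·6 + (1/60)·7 + (1/20)·8 + (1/30)·9 + (1/20)·10 + (1/15)·12 + (1/60)·14 + (1/30)·15 + (1/30)·16 + (1/20)·18 + (1/20)·20 + (1/60)·21 + (1/20)·24 + (1/60)·25 + (1/60)·27 + (1/60)·28 + (1/20)·30 + (1/60)·32 + (1/60)·35 + (1/30)·36 + (1/30)·40 + (1/60)·42 + (1/60)·45 + (1/60)·48 + (1/60)·50 + (1/60)·54 + (1/60)·60 = 77/4
Expected profit = 77/4 − 6 = 53/4

53/4 dollars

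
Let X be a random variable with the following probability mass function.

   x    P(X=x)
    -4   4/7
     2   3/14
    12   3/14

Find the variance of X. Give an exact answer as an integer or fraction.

1977/49

E[X] = (4/7)·(-4) + (3/14)·2 + (3/14)·12 = 5/7
E[X²] = (4/7)·16 + (3/14)·4 + (3/14)·144 = 286/7
Var(X) = 286/7 − (5/7)² = 1977/49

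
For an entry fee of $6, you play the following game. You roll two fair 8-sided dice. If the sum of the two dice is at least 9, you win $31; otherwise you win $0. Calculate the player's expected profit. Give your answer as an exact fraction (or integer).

183/16 dollars

E[payout] = (7/16)·0 + (9/16)·31 = 279/16
Expected profit = 279/16 − 6 = 183/16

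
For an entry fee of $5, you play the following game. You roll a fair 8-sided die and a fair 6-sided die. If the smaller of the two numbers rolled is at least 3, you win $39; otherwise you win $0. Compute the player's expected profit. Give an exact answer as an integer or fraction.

E[payout] = (1/2)·0 + (1/2)·39 = 39/2
Expected profit = 39/2 − 5 = 29/2

29/2 dollars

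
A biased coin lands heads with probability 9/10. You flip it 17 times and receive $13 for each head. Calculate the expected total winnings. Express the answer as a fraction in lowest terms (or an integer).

E[#heads] = 17·9/10 = 153/10 (linearity over flips).
E[winnings] = 13·153/10 = 1989/10.

1989/10 dollars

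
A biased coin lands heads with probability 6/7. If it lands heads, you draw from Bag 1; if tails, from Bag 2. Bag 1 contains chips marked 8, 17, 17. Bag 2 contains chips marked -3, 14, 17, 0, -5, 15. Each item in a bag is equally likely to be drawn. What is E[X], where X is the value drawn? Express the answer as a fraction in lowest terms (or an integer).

271/21

E[X | Bag 1] = (8 + 17 + 17)/3 = 14
E[X | Bag 2] = (-3 + 14 + 17 + 0 − 5 + 15)/6 = 19/3
E[X] = (6/7)·14 + (1/7)·19/3 = 271/21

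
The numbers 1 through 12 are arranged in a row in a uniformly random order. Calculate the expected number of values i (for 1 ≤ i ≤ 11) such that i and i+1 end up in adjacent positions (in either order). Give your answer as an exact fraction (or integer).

For each i ∈ {1,…,11}, let Xᵢ = 1 if i and i+1 are adjacent. P(Xᵢ=1) = 2·(12−1)!/12! = 2/12.
By linearity, E[ΣXᵢ] = (11)·(2/12) = 11/6.

11/6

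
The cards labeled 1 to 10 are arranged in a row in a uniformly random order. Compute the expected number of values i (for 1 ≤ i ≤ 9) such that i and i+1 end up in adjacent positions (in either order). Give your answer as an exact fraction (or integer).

9/5

For each i ∈ {1,…,9}, let Xᵢ = 1 if i and i+1 are adjacent. P(Xᵢ=1) = 2·(10−1)!/10! = 2/10.
By linearity, E[ΣXᵢ] = (9)·(2/10) = 9/5.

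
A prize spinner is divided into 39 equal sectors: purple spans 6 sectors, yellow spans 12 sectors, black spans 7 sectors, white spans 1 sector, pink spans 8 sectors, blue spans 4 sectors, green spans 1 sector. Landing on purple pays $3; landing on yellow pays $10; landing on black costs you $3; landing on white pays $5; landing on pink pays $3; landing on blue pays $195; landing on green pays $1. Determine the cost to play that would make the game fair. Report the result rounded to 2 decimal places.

$23.77

E[payout] = (6/39)·3 + (12/39)·10 + (7/39)·(-3) + (1/39)·5 + (8/39)·3 + (4/39)·195 + (1/39)·1 = 309/13
Fair fee = E[payout] = 309/13 ≈ $23.77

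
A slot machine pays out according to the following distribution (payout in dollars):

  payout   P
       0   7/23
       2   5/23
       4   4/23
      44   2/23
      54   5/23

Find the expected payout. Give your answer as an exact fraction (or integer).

384/23 dollars

E[X] = (7/23)·0 + (5/23)·2 + (4/23)·4 + (2/23)·44 + (5/23)·54
     = 384/23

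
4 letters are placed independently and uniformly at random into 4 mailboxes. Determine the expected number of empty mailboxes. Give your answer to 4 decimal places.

Let Xⱼ=1 if mailbox j is empty. P(Xⱼ=1) = ((4-1)/4)^4 = 81/256.
By linearity, E[#empty] = 4·81/256 = 81/64.
≈ 1.2656

1.2656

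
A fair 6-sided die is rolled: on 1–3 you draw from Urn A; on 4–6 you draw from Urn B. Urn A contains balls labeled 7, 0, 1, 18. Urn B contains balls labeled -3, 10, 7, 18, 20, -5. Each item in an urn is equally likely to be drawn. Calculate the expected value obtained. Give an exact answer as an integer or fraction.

43/6

E[X | Urn A] = (7 + 0 + 1 + 18)/4 = 13/2
E[X | Urn B] = (-3 + 10 + 7 + 18 + 20 − 5)/6 = 47/6
E[X] = (1/2)·13/2 + (1/2)·47/6 = 43/6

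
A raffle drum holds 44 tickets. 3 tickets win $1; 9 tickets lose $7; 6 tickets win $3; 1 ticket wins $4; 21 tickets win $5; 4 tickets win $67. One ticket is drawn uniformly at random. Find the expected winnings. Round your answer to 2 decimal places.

$7.61

E[payout] = (3/44)·1 + (9/44)·(-7) + (6/44)·3 + (1/44)·4 + (21/44)·5 + (4/44)·67 = 335/44
≈ $7.61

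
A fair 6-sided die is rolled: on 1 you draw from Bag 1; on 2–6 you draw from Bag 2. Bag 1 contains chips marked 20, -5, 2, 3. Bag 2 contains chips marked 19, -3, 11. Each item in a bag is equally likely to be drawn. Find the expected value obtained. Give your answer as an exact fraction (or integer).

25/3

E[X | Bag 1] = (20 − 5 + 2 + 3)/4 = 5
E[X | Bag 2] = (19 − 3 + 11)/3 = 9
E[X] = (1/6)·5 + (5/6)·9 = 25/3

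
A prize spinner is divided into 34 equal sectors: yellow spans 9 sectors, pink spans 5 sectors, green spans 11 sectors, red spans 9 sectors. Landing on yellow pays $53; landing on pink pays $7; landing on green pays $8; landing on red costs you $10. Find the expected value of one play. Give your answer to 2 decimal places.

E[payout] = (9/34)·53 + (5/34)·7 + (11/34)·8 + (9/34)·(-10) = 15
≈ $15.00

$15.00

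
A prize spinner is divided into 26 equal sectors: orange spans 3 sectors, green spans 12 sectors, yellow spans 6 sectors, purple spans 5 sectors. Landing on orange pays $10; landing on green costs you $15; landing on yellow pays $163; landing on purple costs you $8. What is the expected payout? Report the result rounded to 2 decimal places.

$30.31

E[payout] = (3/26)·10 + (12/26)·(-15) + (6/26)·163 + (5/26)·(-8) = 394/13
≈ $30.31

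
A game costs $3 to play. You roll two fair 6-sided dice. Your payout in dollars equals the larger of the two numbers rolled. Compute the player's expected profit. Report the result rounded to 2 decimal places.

$1.47

Distribution of the larger of the two numbers rolled: 1 w.p. 1/36, 2 w.p. 1/12, 3 w.p. 5/36, 4 w.p. 7/36, 5 w.p. 1/4, 6 w.p. 11/36
E[payout] = (1/36)·1 + (1/12)·2 + (5/36)·3 + (7/36)·4 + (1/4)·5 + (11/36)·6 = 161/36
Expected profit = 161/36 − 3 = 53/36 ≈ $1.47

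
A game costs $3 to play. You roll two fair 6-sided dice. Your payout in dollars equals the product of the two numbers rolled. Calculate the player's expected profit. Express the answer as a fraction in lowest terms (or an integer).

37/4 dollars

Distribution of the product of the two numbers rolled: 1 w.p. 1/36, 2 w.p. 1/18, 3 w.p. 1/18, 4 w.p. 1/12, 5 w.p. 1/18, 6 w.p. 1/9, …
E[payout] = (1/36)·1 + (1/18)·2 + (1/18)·3 + (1/12)·4 + (1/18)·5 + (1/9)·6 + (1/18)·8 + (1/36)·9 + (1/18)·10 + (1/9)·12 + (1/18)·15 + (1/36)·16 + (1/18)·18 + (1/18)·20 + (1/18)·24 + (1/36)·25 + (1/18)·30 + (1/36)·36 = 49/4
Expected profit = 49/4 − 3 = 37/4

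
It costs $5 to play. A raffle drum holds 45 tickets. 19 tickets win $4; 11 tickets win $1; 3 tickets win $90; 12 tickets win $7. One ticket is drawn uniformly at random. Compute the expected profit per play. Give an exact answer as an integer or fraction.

E[payout] = (19/45)·4 + (11/45)·1 + (3/45)·90 + (12/45)·7 = 49/5
Expected profit = 49/5 − 5 = 24/5

24/5 dollars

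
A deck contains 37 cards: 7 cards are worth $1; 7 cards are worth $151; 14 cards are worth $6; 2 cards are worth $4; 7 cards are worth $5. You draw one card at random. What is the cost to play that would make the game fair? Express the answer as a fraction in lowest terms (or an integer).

1191/37 dollars

E[payout] = (7/37)·1 + (7/37)·151 + (14/37)·6 + (2/37)·4 + (7/37)·5 = 1191/37
Fair fee = E[payout] = 1191/37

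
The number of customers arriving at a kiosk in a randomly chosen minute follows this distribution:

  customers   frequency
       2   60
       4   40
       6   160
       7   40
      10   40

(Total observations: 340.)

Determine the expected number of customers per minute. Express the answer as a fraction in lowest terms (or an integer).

96/17

Total = 340, so P(customers=2) = 60/340, etc.
E[X] = (3/17)·2 + (2/17)·4 + (8/17)·6 + (2/17)·7 + (2/17)·10
     = 96/17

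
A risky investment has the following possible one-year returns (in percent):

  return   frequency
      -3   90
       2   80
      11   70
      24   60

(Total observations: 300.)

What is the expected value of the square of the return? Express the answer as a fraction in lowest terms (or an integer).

736/5

Total = 300, so P(return=-3) = 90/300, etc.
E[X²] = (3/10)·9 + (4/15)·4 + (7/30)·121 + (1/5)·576
     = 736/5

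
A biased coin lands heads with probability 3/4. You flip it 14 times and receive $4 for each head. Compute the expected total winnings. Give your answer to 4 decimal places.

$42.0000

E[#heads] = 14·3/4 = 21/2 (linearity over flips).
E[winnings] = 4·21/2 = 42.
≈ 42.0000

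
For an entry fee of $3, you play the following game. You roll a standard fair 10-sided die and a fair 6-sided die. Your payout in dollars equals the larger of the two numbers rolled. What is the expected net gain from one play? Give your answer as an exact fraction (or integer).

37/12 dollars

Distribution of the larger of the two numbers rolled: 1 w.p. 1/60, 2 w.p. 1/20, 3 w.p. 1/12, 4 w.p. 7/60, 5 w.p. 3/20, 6 w.p. 11/60, …
E[payout] = (1/60)·1 + (1/20)·2 + (1/12)·3 + (7/60)·4 + (3/20)·5 + (11/60)·6 + (1/10)·7 + (1/10)·8 + (1/10)·9 + (1/10)·10 = 73/12
Expected profit = 73/12 − 3 = 37/12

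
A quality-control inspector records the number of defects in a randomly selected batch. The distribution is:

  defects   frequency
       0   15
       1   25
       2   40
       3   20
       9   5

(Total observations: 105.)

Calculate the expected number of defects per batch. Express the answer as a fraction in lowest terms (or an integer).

Total = 105, so P(defects=0) = 15/105, etc.
E[X] = (1/7)·0 + (5/21)·1 + (8/21)·2 + (4/21)·3 + (1/21)·9
     = 2

2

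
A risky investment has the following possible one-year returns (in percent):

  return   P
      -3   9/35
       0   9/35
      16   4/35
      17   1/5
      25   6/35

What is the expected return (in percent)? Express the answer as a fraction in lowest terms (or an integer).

E[X] = (9/35)·(-3) + (9/35)·0 + (4/35)·16 + (1/5)·17 + (6/35)·25
     = 306/35

306/35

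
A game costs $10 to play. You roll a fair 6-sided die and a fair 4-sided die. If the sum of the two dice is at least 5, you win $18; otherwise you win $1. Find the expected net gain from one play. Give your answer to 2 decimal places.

E[payout] = (1/4)·1 + (3/4)·18 = 55/4
Expected profit = 55/4 − 10 = 15/4 ≈ $3.75

$3.75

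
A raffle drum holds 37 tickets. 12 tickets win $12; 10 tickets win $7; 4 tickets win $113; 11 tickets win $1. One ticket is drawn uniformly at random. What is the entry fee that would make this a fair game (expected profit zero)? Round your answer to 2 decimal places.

E[payout] = (12/37)·12 + (10/37)·7 + (4/37)·113 + (11/37)·1 = 677/37
Fair fee = E[payout] = 677/37 ≈ $18.30

$18.30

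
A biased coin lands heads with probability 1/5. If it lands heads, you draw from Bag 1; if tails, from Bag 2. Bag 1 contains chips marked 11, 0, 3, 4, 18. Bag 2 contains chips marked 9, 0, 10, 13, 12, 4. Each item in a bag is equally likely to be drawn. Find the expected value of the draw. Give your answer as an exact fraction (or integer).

E[X | Bag 1] = (11 + 0 + 3 + 4 + 18)/5 = 36/5
E[X | Bag 2] = (9 + 0 + 10 + 13 + 12 + 4)/6 = 8
E[X] = (1/5)·36/5 + (4/5)·8 = 196/25

196/25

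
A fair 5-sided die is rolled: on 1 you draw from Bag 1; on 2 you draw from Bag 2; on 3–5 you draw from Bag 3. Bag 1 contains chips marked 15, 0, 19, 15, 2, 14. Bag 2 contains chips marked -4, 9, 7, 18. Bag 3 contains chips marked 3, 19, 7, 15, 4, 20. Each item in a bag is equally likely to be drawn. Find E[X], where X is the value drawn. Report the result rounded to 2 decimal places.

E[X | Bag 1] = (15 + 0 + 19 + 15 + 2 + 14)/6 = 65/6
E[X | Bag 2] = (-4 + 9 + 7 + 18)/4 = 15/2
E[X | Bag 3] = (3 + 19 + 7 + 15 + 4 + 20)/6 = 34/3
E[X] = (1/5)·65/6 + (1/5)·15/2 + (3/5)·34/3 = 157/15 ≈ 10.47

10.47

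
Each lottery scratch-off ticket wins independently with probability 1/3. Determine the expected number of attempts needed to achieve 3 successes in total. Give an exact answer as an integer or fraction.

9

By linearity (sum of 3 independent geometric waits), E[trials] = 3/p = 3/(1/3) = 9.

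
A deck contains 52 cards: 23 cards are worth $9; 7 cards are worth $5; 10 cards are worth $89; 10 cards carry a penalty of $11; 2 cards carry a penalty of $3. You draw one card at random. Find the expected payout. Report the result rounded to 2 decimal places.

$19.54

E[payout] = (23/52)·9 + (7/52)·5 + (10/52)·89 + (10/52)·(-11) + (2/52)·(-3) = 254/13
≈ $19.54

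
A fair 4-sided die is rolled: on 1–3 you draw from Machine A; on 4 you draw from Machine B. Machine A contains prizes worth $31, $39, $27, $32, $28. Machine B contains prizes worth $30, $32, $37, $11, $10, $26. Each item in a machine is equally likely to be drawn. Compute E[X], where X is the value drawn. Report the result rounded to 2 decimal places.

E[X | Machine A] = (31 + 39 + 27 + 32 + 28)/5 = 157/5
E[X | Machine B] = (30 + 32 + 37 + 11 + 10 + 26)/6 = 73/3
E[X] = (3/4)·157/5 + (1/4)·73/3 = 889/30 ≈ 29.63

$29.63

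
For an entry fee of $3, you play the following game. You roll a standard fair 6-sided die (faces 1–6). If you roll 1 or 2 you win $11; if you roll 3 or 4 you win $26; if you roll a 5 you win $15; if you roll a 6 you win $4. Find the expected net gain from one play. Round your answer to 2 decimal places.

$12.50

E[payout] = (1/6)·4 + (1/3)·11 + (1/6)·15 + (1/3)·26 = 31/2
Expected profit = 31/2 − 3 = 25/2 ≈ $12.50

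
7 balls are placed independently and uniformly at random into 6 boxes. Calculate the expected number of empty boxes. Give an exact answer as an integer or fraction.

78125/46656

Let Xⱼ=1 if box j is empty. P(Xⱼ=1) = ((6-1)/6)^7 = 78125/279936.
By linearity, E[#empty] = 6·78125/279936 = 78125/46656.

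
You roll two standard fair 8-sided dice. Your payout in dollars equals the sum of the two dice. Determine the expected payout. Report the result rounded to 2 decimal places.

Distribution of the sum of the two dice: 2 w.p. 1/64, 3 w.p. 1/32, 4 w.p. 3/64, 5 w.p. 1/16, 6 w.p. 5/64, 7 w.p. 3/32, …
E[payout] = (1/64)·2 + (1/32)·3 + (3/64)·4 + (1/16)·5 + (5/64)·6 + (3/32)·7 + (7/64)·8 + (1/8)·9 + (7/64)·10 + (3/32)·11 + (5/64)·12 + (1/16)·13 + (3/64)·14 + (1/32)·15 + (1/64)·16 = 9
≈ $9.00

$9.00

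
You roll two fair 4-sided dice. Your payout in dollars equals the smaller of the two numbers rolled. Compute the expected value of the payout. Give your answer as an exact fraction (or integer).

Distribution of the smaller of the two numbers rolled: 1 w.p. 7/16, 2 w.p. 5/16, 3 w.p. 3/16, 4 w.p. 1/16
E[payout] = (7/16)·1 + (5/16)·2 + (3/16)·3 + (1/16)·4 = 15/8

15/8 dollars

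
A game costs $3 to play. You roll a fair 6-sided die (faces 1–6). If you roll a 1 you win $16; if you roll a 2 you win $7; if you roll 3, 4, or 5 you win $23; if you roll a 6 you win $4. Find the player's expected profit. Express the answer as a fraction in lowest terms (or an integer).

$13

E[payout] = (1/6)·4 + (1/6)·7 + (1/6)·16 + (1/2)·23 = 16
Expected profit = 16 − 3 = 13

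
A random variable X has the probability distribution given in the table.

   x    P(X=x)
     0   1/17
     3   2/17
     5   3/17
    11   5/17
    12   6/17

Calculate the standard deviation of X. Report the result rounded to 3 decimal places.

E[X] = 148/17, E[X²] = 1562/17
Var(X) = E[X²] − (E[X])² = 1562/17 − 21904/289 = 4650/289
SD(X) = √(4650/289) ≈ 4.011

4.011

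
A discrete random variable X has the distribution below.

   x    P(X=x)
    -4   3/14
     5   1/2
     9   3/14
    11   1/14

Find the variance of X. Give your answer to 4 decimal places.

22.9439

E[X] = (3/14)·(-4) + (1/2)·5 + (3/14)·9 + (1/14)·11 = 61/14
E[X²] = (3/14)·16 + (1/2)·25 + (3/14)·81 + (1/14)·121 = 587/14
Var(X) = 587/14 − (61/14)² = 4497/196 ≈ 22.9439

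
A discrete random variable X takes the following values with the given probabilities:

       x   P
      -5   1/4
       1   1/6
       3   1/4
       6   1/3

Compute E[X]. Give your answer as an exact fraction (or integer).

E[X] = (1/4)·(-5) + (1/6)·1 + (1/4)·3 + (1/3)·6
     = 5/3

5/3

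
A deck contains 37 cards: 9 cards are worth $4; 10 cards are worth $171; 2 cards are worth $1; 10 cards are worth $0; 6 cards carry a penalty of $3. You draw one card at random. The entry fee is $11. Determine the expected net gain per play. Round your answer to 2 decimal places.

E[payout] = (9/37)·4 + (10/37)·171 + (2/37)·1 + (10/37)·0 + (6/37)·(-3) = 1730/37
Expected profit = 1730/37 − 11 = 1323/37 ≈ $35.76

$35.76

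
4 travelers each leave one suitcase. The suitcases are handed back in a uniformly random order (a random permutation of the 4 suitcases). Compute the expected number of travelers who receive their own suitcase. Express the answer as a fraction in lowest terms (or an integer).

Let Xᵢ = 1 if person i gets their own suitcase. For each i, P(Xᵢ=1) = 1/4.
By linearity of expectation, E[X₁+…+X_4] = 4·(1/4) = 1.

1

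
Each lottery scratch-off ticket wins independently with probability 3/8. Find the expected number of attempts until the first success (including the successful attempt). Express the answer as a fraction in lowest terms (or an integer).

For a geometric distribution, E[trials] = 1/p = 1/(3/8) = 8/3.

8/3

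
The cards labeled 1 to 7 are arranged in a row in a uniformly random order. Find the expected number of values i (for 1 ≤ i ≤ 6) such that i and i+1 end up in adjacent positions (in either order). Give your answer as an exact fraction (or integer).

12/7

For each i ∈ {1,…,6}, let Xᵢ = 1 if i and i+1 are adjacent. P(Xᵢ=1) = 2·(7−1)!/7! = 2/7.
By linearity, E[ΣXᵢ] = (6)·(2/7) = 12/7.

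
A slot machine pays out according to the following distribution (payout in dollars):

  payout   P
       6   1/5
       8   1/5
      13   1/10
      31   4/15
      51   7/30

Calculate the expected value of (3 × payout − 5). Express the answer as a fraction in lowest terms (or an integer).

E[3x-5] = (1/5)·13 + (1/5)·19 + (1/10)·34 + (4/15)·88 + (7/30)·148
     = 339/5

339/5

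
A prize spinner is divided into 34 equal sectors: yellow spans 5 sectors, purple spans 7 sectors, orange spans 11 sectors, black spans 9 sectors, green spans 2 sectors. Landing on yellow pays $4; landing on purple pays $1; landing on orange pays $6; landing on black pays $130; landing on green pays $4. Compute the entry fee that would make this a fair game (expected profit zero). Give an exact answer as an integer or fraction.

E[payout] = (5/34)·4 + (7/34)·1 + (11/34)·6 + (9/34)·130 + (2/34)·4 = 1271/34
Fair fee = E[payout] = 1271/34

1271/34 dollars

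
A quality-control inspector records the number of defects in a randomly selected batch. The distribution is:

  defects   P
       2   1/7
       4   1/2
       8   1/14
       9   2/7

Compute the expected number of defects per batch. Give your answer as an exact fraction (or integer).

E[X] = (1/7)·2 + (1/2)·4 + (1/14)·8 + (2/7)·9
     = 38/7

38/7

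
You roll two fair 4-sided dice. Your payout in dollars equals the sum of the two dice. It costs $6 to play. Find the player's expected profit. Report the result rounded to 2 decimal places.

Distribution of the sum of the two dice: 2 w.p. 1/16, 3 w.p. 1/8, 4 w.p. 3/16, 5 w.p. 1/4, 6 w.p. 3/16, 7 w.p. 1/8, …
E[payout] = (1/16)·2 + (1/8)·3 + (3/16)·4 + (1/4)·5 + (3/16)·6 + (1/8)·7 + (1/16)·8 = 5
Expected profit = 5 − 6 = -1 ≈ -$1.00

-$1.00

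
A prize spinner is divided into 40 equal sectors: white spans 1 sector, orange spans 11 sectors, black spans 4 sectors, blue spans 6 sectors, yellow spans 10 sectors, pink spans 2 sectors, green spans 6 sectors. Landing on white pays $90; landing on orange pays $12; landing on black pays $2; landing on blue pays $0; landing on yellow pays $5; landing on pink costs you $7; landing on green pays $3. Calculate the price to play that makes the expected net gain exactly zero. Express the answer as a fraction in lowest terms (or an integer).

E[payout] = (1/40)·90 + (11/40)·12 + (4/40)·2 + (6/40)·0 + (10/40)·5 + (2/40)·(-7) + (6/40)·3 = 71/10
Fair fee = E[payout] = 71/10

71/10 dollars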